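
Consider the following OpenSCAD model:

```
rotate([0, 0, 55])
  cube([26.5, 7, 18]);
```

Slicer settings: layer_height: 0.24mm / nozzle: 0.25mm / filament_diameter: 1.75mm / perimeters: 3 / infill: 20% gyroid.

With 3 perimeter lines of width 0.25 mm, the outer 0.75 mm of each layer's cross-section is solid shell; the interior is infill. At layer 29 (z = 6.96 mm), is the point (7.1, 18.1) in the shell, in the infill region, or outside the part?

At z = 6.96 mm: the cube (footprint 26.5×7) is included at this height; (whole slice rotated 55° about Z — lengths, areas and connectivity unchanged). Overall, the cross-section is a single solid region. Undo the 55° rotation: the query point maps to (18.899, 4.566) in the un-rotated model frame. The nearest boundary edge runs (26.50, 7.00)→(0.00, 7.00); distance from the point to it = 2.43 mm. The point is inside the cross-section and 2.43 mm from the nearest boundary — more than the 0.75 mm shell width (3 × 0.25), so it's in the infill interior.

infill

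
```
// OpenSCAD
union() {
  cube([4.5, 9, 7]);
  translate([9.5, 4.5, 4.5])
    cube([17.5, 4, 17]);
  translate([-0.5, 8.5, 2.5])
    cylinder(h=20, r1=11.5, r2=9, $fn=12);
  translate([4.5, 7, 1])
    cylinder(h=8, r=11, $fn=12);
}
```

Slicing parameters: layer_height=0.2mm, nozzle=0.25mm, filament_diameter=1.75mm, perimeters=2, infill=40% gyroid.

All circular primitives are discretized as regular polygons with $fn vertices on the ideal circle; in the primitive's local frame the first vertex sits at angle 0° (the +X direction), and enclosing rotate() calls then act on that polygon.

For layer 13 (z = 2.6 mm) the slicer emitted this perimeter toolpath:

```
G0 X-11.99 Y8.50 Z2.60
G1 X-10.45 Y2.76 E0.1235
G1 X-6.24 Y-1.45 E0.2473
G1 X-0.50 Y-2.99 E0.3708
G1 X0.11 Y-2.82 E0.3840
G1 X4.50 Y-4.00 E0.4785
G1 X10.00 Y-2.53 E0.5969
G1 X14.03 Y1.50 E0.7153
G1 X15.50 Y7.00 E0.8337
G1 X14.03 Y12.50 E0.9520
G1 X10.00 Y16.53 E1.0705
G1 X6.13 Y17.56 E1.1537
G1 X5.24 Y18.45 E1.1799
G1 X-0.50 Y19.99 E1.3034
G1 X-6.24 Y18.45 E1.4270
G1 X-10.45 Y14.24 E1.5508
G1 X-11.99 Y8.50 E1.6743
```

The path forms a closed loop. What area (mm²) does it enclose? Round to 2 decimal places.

Apply the shoelace formula to the sequence of (X, Y) vertices; enclosed area = 493.63 mm².

493.63 mm²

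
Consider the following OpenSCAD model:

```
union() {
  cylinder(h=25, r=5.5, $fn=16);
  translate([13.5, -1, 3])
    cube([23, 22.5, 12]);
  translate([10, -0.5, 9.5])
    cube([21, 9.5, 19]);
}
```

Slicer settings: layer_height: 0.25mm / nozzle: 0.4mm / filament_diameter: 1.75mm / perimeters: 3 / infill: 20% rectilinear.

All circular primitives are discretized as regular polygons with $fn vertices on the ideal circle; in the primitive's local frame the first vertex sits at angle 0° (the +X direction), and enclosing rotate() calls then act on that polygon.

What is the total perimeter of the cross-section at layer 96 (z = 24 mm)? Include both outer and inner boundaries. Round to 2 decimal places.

95.34 mm

At z = 24 mm: the cylinder: section is a regular 16-gon, circumradius r=5.5 (perimeter = 2·16·5.500·sin(180°/16) = 34.34 mm); the cube at (13.5, -1) is absent (z outside [3, 15]); the 21×9.5 cube at (10, -0.5) contributes its full rectangle (perimeter 61.00 mm); Taking the union: the 2 present regions are separate (no shared area or edge), so areas and boundary lengths simply add and each stays a separate island — boundary = 95.34 mm. Overall, the cross-section has 2 separate islands. Total boundary length (outer) = 95.34 mm.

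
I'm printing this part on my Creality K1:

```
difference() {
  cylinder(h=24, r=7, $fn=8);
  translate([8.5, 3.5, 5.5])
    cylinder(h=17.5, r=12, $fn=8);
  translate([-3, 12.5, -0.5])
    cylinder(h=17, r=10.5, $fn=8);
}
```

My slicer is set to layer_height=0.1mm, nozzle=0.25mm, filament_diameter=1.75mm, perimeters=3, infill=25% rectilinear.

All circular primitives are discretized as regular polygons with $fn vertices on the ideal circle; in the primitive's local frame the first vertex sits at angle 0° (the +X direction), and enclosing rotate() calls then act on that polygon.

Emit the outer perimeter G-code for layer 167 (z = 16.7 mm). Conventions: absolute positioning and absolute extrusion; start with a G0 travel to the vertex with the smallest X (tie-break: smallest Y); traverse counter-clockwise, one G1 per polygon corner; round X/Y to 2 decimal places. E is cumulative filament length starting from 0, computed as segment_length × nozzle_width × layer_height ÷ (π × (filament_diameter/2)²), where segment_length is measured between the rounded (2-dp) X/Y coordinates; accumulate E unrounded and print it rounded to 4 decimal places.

G0 X-7.00 Y0.00 Z16.70
G1 X-4.95 Y-4.95 E0.0557
G1 X0.00 Y-7.00 E0.1114
G1 X2.44 Y-5.99 E0.1388
G1 X0.01 Y-4.99 E0.1661
G1 X-3.50 Y3.50 E0.2616
G1 X-2.47 Y5.97 E0.2894
G1 X-4.95 Y4.95 E0.3173
G1 X-7.00 Y0.00 E0.3730

At z = 16.7 mm: the r=7 cylinder contributes a regular 8-gon of circumradius 7; the cylinder at (8.5, 3.5): section is a regular 8-gon, circumradius r=12; the cylinder at (-3, 12.5) is absent (z outside [-0.5, 16.5]); Taking the first minus the rest: starting from the r=7 cylinder, the r=12 cylinder at (8.5, 3.5) partially overlaps it — only the 90.28 mm² overlap (of its 407.29 mm²) is removed, clipping the outline — 1 connected region. The outline is a single polygon with 8 vertices. Extrusion per mm of travel: 0.25 × 0.1 / (π × 0.875²) = 0.010394. Accumulating E over each segment gives final E = 0.3730.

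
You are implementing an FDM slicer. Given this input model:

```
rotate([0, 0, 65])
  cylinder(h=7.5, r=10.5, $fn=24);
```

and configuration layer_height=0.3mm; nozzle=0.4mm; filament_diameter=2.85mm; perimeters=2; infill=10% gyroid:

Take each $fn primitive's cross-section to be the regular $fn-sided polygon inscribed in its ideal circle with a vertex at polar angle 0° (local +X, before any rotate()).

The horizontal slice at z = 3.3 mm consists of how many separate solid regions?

At z = 3.3 mm: the r=10.5 cylinder contributes a regular 24-gon of circumradius 10.5; (rotated 65° about Z; rotation is an isometry so areas/perimeters/island counts are preserved). The result has 1 disconnected region.

1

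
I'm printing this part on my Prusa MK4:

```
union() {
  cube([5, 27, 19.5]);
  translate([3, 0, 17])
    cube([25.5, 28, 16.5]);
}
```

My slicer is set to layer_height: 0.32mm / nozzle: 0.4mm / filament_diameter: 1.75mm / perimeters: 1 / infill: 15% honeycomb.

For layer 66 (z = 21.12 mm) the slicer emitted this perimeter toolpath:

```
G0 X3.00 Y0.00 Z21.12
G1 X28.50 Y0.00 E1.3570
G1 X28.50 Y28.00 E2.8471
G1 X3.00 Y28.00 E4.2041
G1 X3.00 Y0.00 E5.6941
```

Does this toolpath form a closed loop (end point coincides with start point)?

yes

Start point (G0): (3.00, 0.00). End point (last G1): the path returns to the start — closed.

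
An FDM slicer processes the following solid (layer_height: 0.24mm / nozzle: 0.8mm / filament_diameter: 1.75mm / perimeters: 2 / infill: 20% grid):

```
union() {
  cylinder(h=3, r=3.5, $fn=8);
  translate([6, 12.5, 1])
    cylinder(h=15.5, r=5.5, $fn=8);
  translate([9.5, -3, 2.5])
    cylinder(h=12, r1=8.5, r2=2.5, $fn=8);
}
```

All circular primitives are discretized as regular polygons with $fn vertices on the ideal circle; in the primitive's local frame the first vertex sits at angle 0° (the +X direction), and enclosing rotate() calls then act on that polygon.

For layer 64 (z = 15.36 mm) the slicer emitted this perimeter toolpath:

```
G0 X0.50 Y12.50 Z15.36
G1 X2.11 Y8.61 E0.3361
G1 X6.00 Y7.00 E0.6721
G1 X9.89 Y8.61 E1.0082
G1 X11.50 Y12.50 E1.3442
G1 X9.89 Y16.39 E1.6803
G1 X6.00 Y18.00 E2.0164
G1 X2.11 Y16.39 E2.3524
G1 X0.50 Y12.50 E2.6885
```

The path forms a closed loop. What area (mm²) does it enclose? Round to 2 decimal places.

85.58 mm²

Apply the shoelace formula to the sequence of (X, Y) vertices; enclosed area = 85.58 mm².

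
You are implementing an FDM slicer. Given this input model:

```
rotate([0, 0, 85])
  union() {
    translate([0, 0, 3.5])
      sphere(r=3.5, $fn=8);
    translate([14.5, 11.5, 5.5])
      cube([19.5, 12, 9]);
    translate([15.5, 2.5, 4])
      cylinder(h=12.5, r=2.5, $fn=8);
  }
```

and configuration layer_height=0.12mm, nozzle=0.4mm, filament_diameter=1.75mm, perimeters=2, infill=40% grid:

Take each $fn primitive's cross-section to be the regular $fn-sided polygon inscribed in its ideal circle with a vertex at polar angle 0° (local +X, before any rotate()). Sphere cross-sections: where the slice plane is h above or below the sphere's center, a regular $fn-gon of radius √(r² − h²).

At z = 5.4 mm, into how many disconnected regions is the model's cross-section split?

At z = 5.4 mm: the r=3.5 sphere slices to a regular 8-gon of circumradius 2.939 (√(r²−h²) with h=1.9 from center); the cube at (14.5, 11.5) is absent (z outside [5.5, 14.5]); the r=2.5 cylinder at (15.5, 2.5) contributes a regular 8-gon of circumradius 2.5; Merging all regions: the 2 present regions are separate (no shared area or edge), so areas and boundary lengths simply add and each stays a separate island — 2 connected regions; (whole slice rotated 85° about Z — lengths, areas and connectivity unchanged). The result has 2 disconnected regions.

2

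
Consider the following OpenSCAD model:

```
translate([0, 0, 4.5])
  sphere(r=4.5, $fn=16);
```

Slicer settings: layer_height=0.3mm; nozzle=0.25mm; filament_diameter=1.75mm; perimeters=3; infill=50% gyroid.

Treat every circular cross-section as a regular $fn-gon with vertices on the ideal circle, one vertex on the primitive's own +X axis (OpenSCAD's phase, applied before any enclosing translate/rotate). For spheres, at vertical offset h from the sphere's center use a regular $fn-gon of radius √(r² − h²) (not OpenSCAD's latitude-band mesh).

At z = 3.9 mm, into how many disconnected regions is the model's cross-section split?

1

At z = 3.9 mm: the r=4.5 sphere contributes a regular 16-gon of circumradius √(4.5²−0.6²) = 4.460. The result has 1 disconnected region.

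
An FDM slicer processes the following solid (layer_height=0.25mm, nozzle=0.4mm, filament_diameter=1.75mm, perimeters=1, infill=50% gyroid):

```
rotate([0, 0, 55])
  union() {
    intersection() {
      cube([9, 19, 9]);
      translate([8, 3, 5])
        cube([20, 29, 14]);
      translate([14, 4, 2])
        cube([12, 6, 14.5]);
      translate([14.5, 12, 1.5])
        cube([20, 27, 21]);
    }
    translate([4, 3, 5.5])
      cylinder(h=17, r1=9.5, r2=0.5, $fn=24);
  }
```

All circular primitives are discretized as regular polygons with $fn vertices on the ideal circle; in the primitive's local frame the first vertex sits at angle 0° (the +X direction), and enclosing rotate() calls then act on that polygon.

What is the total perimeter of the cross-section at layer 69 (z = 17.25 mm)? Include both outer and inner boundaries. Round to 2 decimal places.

20.55 mm

At z = 17.25 mm: the cube does not reach this height (z outside [0, 9]); the cube at (8, 3) is present — its section is the full 20×29 rectangle (perimeter 98.00 mm); the cube at (14, 4) is absent (z outside [2, 16.5]); the cube at (14.5, 12) (footprint 20×27) is included at this height (perimeter 94.00 mm); Taking the intersection: at least one operand is absent at this height, so nothing remains; the cone at (4, 3): at t=0.691 of its height the radius interpolates to r₁+(r₂−r₁)t = 3.279, giving a regular 24-gon of that circumradius (perimeter = 2·24·3.279·sin(180°/24) = 20.55 mm); Merging all regions: only the cone at (4, 3) is present, so the union is just that shape — boundary = 20.55 mm; (rotated 55° about Z; rotation is an isometry so areas/perimeters/island counts are preserved). Overall, the cross-section is a single solid region. Total boundary length (outer) = 20.55 mm.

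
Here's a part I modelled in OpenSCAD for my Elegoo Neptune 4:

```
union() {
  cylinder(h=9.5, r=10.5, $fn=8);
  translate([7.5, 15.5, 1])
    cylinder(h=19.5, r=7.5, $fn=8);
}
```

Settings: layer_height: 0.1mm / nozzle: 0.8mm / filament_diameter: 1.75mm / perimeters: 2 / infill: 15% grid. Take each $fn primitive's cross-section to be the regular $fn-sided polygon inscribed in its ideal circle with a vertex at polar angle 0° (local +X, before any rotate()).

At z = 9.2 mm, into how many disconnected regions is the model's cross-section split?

2

At z = 9.2 mm: the cylinder: section is a regular 8-gon, circumradius r=10.5; the r=7.5 cylinder at (7.5, 15.5) contributes a regular 8-gon of circumradius 7.5; Merging all regions: the 2 present regions are separate (no shared area or edge), so areas and boundary lengths simply add and each stays a separate island — 2 connected regions. The result has 2 disconnected regions.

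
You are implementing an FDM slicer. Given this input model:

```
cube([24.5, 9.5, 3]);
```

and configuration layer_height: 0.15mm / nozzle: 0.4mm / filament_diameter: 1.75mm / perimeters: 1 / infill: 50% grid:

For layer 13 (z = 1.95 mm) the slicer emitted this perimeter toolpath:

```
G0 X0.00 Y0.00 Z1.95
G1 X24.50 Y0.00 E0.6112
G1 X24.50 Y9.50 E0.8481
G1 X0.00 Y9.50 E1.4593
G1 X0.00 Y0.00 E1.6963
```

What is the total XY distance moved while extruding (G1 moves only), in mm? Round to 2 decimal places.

68.00 mm

Sum the Euclidean lengths of each G1 segment: total = 68.00 mm.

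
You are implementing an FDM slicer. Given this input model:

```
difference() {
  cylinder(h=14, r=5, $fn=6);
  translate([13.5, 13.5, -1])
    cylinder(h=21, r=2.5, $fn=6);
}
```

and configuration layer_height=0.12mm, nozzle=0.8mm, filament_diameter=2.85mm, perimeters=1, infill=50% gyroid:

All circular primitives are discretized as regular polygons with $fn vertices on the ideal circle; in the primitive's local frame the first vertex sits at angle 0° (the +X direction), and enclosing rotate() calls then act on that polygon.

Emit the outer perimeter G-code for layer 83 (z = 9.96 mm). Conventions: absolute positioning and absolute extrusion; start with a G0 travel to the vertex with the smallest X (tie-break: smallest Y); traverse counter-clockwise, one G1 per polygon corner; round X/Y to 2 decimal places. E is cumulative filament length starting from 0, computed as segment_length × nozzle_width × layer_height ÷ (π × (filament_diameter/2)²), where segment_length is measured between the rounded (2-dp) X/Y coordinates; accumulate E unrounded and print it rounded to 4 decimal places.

G0 X-5.00 Y0.00 Z9.96
G1 X-2.50 Y-4.33 E0.0752
G1 X2.50 Y-4.33 E0.1505
G1 X5.00 Y0.00 E0.2257
G1 X2.50 Y4.33 E0.3010
G1 X-2.50 Y4.33 E0.3762
G1 X-5.00 Y0.00 E0.4514

At z = 9.96 mm: the r=5 cylinder gives a regular 6-gon of circumradius 5 (constant along its height); the cylinder at (13.5, 13.5): section is a regular 6-gon, circumradius r=2.5; Taking the first minus the rest: starting from the r=5 cylinder, the r=2.5 cylinder at (13.5, 13.5) misses the remaining region (no effect) — 1 connected region. The outline is a single polygon with 6 vertices. Extrusion per mm of travel: 0.8 × 0.12 / (π × 1.425²) = 0.015048. Accumulating E over each segment gives final E = 0.4514.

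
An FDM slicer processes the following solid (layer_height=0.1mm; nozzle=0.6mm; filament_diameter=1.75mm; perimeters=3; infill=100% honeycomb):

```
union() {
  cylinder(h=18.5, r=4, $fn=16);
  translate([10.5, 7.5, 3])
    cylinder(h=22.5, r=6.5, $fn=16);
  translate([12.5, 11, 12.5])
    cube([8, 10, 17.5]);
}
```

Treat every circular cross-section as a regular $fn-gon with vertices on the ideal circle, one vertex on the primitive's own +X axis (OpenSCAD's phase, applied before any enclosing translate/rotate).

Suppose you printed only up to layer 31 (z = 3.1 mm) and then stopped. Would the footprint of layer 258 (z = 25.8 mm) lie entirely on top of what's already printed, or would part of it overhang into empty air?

part overhangs

Compare the two slices. At z = 3.1: the r=4 cylinder contributes a regular 16-gon of circumradius 4 (area = (16/2)·4.000²·sin(360°/16) = 48.98 mm²); the r=6.5 cylinder at (10.5, 7.5) gives a regular 16-gon of circumradius 6.5 (constant along its height) (area = (16/2)·6.500²·sin(360°/16) = 129.35 mm²); the cube at (12.5, 11) is not intersected at this z (z outside [12.5, 30]); Combining (union): the 2 present regions are separate (no shared area or edge), so areas and boundary lengths simply add and each stays a separate island — area = 178.33 mm². At z = 25.8: the cylinder does not reach this height (z outside [0, 18.5]); the cylinder at (10.5, 7.5) is not intersected at this z (z outside [3, 25.5]); the cube at (12.5, 11) (footprint 8×10) is included at this height (area 80.00 mm²); Taking the union: only the 8×10 cube at (12.5, 11) is present, so the union is just that shape — area = 80.00 mm². Checking containment: at z = 25.8 the cross-section extends beyond the z = 3.1 cross-section by about 74.56 mm².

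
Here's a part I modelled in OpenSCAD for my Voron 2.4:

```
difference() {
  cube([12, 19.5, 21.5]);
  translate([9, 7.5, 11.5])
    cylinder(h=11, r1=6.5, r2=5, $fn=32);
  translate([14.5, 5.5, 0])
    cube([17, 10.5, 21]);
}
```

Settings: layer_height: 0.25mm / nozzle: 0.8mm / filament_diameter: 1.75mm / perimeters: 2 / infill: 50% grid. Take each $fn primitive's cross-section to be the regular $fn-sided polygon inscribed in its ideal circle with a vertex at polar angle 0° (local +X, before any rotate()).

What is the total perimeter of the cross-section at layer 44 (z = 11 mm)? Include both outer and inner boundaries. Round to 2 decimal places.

At z = 11 mm: the 12×19.5 cube contributes its full rectangle (perimeter 63.00 mm); the cone at (9, 7.5) is not intersected at this z (z outside [11.5, 22.5]); the 17×10.5 cube at (14.5, 5.5) contributes its full rectangle (perimeter 55.00 mm); After the difference (first − rest): starting from the 12×19.5 cube, the 17×10.5 cube at (14.5, 5.5) misses the remaining region (no effect) — boundary = 63.00 mm. Overall, the cross-section is a single solid region. Total boundary length (outer) = 63.00 mm.

63.00 mm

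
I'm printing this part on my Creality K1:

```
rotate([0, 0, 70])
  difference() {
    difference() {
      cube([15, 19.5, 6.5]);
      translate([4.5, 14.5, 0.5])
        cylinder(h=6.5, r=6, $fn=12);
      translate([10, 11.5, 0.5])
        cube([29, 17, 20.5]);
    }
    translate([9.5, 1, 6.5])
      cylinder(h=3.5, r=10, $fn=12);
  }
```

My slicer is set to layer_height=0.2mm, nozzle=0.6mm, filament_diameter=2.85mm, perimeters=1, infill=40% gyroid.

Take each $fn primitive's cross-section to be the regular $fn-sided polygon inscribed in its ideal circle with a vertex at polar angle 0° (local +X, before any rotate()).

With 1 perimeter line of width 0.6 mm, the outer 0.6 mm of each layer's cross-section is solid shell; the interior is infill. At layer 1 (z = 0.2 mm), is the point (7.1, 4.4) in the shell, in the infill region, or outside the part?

outside

At z = 0.2 mm: the cube is present — its section is the full 15×19.5 rectangle; the cylinder at (4.5, 14.5) is not intersected at this z (z outside [0.5, 7]); the cube at (10, 11.5) is not intersected at this z (z outside [0.5, 21]); After the difference (first − rest): none of the subtracted shapes is present at this height, so the 15×19.5 cube is unchanged — 1 connected region; the cylinder at (9.5, 1) does not reach this height (z outside [6.5, 10]); Subtracting the remaining from the first: none of the subtracted shapes is present at this height, so the result so far is unchanged — 1 connected region; (whole slice rotated 70° about Z — lengths, areas and connectivity unchanged). Overall, the cross-section is a single solid region. Undo the 70° rotation: the query point maps to (6.563, -5.167) in the un-rotated model frame. The nearest boundary edge runs (0.00, 0.00)→(15.00, 0.00); distance from the point to it = 5.17 mm. The point is not inside any of the regions above, so it lies outside the cross-section (5.17 mm from the nearest boundary).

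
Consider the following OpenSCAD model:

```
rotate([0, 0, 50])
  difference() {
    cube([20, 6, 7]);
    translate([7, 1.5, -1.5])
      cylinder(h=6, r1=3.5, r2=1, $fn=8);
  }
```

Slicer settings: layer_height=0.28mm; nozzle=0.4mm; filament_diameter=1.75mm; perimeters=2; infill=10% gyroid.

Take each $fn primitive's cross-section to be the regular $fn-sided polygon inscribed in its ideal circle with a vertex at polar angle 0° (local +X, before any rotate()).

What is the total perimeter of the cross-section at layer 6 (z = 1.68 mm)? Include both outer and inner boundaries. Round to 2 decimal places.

At z = 1.68 mm: the 20×6 cube contributes its full rectangle (perimeter 52.00 mm); the cone at (7, 1.5): at t=0.530 of its height the radius interpolates to r₁+(r₂−r₁)t = 2.175, giving a regular 8-gon of that circumradius (perimeter = 2·8·2.175·sin(180°/8) = 13.32 mm); After the difference (first − rest): starting from the 20×6 cube, the cone at (7, 1.5) partially overlaps it — only the 12.28 mm² overlap (of its 13.38 mm²) is removed, clipping the outline — boundary = 58.80 mm; (whole slice rotated 50° about Z — lengths, areas and connectivity unchanged). Overall, the cross-section is a single solid region. Total boundary length (outer) = 58.80 mm.

58.80 mm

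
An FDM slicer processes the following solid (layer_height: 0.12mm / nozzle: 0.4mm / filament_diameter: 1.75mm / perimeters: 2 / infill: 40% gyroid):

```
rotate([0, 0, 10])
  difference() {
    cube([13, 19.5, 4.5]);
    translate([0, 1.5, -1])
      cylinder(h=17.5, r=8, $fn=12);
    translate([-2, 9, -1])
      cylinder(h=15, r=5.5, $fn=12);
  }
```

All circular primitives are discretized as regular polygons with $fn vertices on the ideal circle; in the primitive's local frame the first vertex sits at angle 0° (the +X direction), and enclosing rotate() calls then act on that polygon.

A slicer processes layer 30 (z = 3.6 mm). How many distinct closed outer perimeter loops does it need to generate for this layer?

At z = 3.6 mm: the 13×19.5 cube contributes its full rectangle; the cylinder at (0, 1.5): section is a regular 12-gon, circumradius r=8; the r=5.5 cylinder at (-2, 9) gives a regular 12-gon of circumradius 5.5 (constant along its height); Taking the first minus the rest: starting from the 13×19.5 cube, the r=8 cylinder at (0, 1.5) partially overlaps it — only the 59.70 mm² overlap (of its 192.00 mm²) is removed, clipping the outline; the r=5.5 cylinder at (-2, 9) partially overlaps it — only the 12.09 mm² overlap (of its 90.75 mm²) is removed, clipping the outline — 1 connected region; (rotated 10° about Z; rotation is an isometry so areas/perimeters/island counts are preserved). The result has 1 disconnected region.

1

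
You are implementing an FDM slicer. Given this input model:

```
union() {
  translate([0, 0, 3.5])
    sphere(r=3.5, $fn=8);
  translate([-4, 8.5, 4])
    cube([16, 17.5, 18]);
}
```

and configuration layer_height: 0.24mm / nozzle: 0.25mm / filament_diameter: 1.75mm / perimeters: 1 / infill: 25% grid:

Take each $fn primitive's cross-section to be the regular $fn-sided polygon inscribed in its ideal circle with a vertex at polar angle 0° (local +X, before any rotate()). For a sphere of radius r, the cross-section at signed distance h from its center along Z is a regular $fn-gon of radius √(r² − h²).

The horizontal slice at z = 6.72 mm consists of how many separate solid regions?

2

At z = 6.72 mm: the r=3.5 sphere slices to a regular 8-gon of circumradius 1.372 (√(r²−h²) with h=3.22 from center); the cube at (-4, 8.5) is present — its section is the full 16×17.5 rectangle; Taking the union: the 2 present regions are separate (no shared area or edge), so areas and boundary lengths simply add and each stays a separate island — 2 connected regions. The result has 2 disconnected regions.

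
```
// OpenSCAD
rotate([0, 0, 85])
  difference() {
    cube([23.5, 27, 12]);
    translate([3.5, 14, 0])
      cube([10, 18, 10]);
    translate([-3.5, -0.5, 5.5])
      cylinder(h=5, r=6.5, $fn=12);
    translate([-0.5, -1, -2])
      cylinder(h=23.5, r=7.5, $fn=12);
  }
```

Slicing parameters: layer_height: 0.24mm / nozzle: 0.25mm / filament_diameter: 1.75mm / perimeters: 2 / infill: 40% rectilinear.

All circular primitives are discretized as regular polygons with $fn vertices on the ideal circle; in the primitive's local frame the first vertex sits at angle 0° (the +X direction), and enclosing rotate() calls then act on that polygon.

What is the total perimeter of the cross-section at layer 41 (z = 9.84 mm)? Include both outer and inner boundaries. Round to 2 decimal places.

124.00 mm

At z = 9.84 mm: the cube is present — its section is the full 23.5×27 rectangle (perimeter 101.00 mm); the cube at (3.5, 14) is present — its section is the full 10×18 rectangle (perimeter 56.00 mm); the cylinder at (-3.5, -0.5): section is a regular 12-gon, circumradius r=6.5 (perimeter = 2·12·6.500·sin(180°/12) = 40.38 mm); the r=7.5 cylinder at (-0.5, -1) gives a regular 12-gon of circumradius 7.5 (constant along its height) (perimeter = 2·12·7.500·sin(180°/12) = 46.59 mm); Subtracting the remaining from the first: starting from the 23.5×27 cube, the 10×18 cube at (3.5, 14) partially overlaps it — only the 130.00 mm² overlap (of its 180.00 mm²) is removed, clipping the outline; the r=6.5 cylinder at (-3.5, -0.5) partially overlaps it — only the 9.14 mm² overlap (of its 126.75 mm²) is removed, clipping the outline; the r=7.5 cylinder at (-0.5, -1) partially overlaps it — only the 22.47 mm² overlap (of its 168.75 mm²) is removed, clipping the outline — boundary = 124.00 mm; (whole slice rotated 85° about Z — lengths, areas and connectivity unchanged). Overall, the cross-section is a single solid region. Total boundary length (outer) = 124.00 mm.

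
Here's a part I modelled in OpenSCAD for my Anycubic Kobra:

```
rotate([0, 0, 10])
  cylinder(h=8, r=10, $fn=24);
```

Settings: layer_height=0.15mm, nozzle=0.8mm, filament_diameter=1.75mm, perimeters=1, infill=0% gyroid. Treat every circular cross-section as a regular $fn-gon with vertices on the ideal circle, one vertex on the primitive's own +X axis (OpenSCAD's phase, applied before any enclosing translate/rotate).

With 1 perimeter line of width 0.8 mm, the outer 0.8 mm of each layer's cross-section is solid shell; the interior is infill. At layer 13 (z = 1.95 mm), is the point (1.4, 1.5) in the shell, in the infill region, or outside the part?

infill

At z = 1.95 mm: the r=10 cylinder gives a regular 24-gon of circumradius 10 (constant along its height); (rotated 10° about Z; rotation is an isometry so areas/perimeters/island counts are preserved). Overall, the cross-section is a single solid region. Undo the 10° rotation: the query point maps to (1.639, 1.234) in the un-rotated model frame. The nearest boundary edge runs (8.66, 5.00)→(7.07, 7.07); distance from the point to it = 7.86 mm. The point is inside the cross-section and 7.86 mm from the nearest boundary — more than the 0.8 mm shell width (1 × 0.8), so it's in the infill interior.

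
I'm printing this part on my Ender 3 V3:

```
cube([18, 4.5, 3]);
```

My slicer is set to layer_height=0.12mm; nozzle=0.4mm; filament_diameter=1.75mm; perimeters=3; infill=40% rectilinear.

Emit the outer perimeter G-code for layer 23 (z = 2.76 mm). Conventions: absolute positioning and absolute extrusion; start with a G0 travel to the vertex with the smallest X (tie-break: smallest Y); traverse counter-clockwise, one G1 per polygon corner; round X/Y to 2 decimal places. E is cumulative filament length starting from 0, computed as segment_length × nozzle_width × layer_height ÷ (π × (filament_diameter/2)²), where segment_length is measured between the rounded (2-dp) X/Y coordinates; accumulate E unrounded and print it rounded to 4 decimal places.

At z = 2.76 mm: the 18×4.5 cube contributes its full rectangle. The outline is a single polygon with 4 vertices. Extrusion per mm of travel: 0.4 × 0.12 / (π × 0.875²) = 0.019956. Accumulating E over each segment gives final E = 0.8980.

G0 X0.00 Y0.00 Z2.76
G1 X18.00 Y0.00 E0.3592
G1 X18.00 Y4.50 E0.4490
G1 X0.00 Y4.50 E0.8082
G1 X0.00 Y0.00 E0.8980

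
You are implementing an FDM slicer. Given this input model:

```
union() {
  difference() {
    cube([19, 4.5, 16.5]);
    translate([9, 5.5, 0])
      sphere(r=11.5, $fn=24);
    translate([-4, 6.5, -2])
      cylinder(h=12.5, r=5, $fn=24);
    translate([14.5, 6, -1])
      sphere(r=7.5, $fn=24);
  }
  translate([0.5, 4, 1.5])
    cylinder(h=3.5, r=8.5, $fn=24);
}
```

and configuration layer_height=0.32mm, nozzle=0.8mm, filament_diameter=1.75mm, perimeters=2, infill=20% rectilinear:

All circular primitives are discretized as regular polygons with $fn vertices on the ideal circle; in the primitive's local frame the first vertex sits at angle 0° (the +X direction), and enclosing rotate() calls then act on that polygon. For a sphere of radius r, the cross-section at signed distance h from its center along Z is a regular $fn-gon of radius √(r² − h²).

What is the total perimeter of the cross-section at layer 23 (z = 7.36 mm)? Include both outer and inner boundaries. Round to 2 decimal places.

At z = 7.36 mm: the cube is present — its section is the full 19×4.5 rectangle (perimeter 47.00 mm); the r=11.5 sphere at (9, 5.5) contributes a regular 24-gon of circumradius √(11.5²−7.36²) = 8.836 (perimeter = 2·24·8.836·sin(180°/24) = 55.36 mm); the r=5 cylinder at (-4, 6.5) contributes a regular 24-gon of circumradius 5 (perimeter = 2·24·5.000·sin(180°/24) = 31.33 mm); the sphere at (14.5, 6) is absent (|z−center|=8.360 > r=7.5); Taking the first minus the rest: starting from the 19×4.5 cube, the r=11.5 sphere at (9, 5.5) partially overlaps it — only the 72.35 mm² overlap (of its 242.50 mm²) is removed, clipping the outline; the r=5 cylinder at (-4, 6.5) partially overlaps it — only the 0.23 mm² overlap (of its 77.65 mm²) is removed, clipping the outline — boundary = 24.81 mm; the cylinder at (0.5, 4) is absent (z outside [1.5, 5]); Taking the union: only that combined region is present, so the union is just that shape — boundary = 24.81 mm. Overall, the cross-section has 2 separate islands. Total boundary length (outer) = 24.81 mm.

24.81 mm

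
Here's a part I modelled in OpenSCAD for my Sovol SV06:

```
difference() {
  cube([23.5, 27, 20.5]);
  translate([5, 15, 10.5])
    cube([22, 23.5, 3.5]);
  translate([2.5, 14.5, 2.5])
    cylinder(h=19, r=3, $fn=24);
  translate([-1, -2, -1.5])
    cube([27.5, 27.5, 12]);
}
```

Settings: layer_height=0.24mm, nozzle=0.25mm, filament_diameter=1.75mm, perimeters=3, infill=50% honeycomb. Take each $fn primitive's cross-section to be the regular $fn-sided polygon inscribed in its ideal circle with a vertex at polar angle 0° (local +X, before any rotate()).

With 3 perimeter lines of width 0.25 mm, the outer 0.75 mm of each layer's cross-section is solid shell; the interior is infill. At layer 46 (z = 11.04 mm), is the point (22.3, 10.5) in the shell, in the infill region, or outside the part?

At z = 11.04 mm: the cube is present — its section is the full 23.5×27 rectangle; the 22×23.5 cube at (5, 15) contributes its full rectangle; the cylinder at (2.5, 14.5): section is a regular 24-gon, circumradius r=3; the cube at (-1, -2) is absent (z outside [-1.5, 10.5]); After the difference (first − rest): starting from the 23.5×27 cube, the 22×23.5 cube at (5, 15) partially overlaps it — only the 222.00 mm² overlap (of its 517.00 mm²) is removed, clipping the outline; the r=3 cylinder at (2.5, 14.5) partially overlaps it — only the 26.58 mm² overlap (of its 27.95 mm²) is removed, clipping the outline — 2 connected regions. Overall, the cross-section has 2 separate islands. The nearest boundary edge runs (23.50, 15.00)→(23.50, 0.00); distance from the point to it = 1.20 mm. (Shell/infill is judged within the island containing the point — the largest one.) The point is inside the cross-section and 1.20 mm from the nearest boundary — more than the 0.75 mm shell width (3 × 0.25), so it's in the infill interior.

infill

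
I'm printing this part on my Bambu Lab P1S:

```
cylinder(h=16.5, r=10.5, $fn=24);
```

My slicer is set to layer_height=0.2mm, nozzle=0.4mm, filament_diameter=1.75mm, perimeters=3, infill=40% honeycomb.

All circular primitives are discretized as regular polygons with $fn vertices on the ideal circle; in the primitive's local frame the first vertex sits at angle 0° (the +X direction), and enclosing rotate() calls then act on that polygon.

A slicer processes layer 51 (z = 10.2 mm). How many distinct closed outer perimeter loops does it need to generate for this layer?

At z = 10.2 mm: the r=10.5 cylinder gives a regular 24-gon of circumradius 10.5 (constant along its height). The result has 1 disconnected region.

1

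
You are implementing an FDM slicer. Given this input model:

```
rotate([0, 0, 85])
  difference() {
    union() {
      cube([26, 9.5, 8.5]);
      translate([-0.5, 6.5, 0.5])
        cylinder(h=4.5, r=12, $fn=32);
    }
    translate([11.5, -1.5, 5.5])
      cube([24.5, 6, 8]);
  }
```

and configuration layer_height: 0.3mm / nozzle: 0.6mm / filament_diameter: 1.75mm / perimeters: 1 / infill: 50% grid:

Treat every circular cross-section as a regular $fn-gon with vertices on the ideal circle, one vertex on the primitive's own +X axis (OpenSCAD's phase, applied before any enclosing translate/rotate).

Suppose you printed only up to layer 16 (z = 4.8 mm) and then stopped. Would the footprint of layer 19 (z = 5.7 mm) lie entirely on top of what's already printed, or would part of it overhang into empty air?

entirely on top

Compare the two slices. At z = 4.8: the 26×9.5 cube contributes its full rectangle (area 247.00 mm²); the r=12 cylinder at (-0.5, 6.5) gives a regular 32-gon of circumradius 12 (constant along its height) (area = (32/2)·12.000²·sin(360°/32) = 449.49 mm²); Merging all regions: the regions partially overlap — summed areas 696.49 mm² minus the doubly-counted overlap 104.49 mm² gives 592.00 mm² — area = 592.00 mm²; the cube at (11.5, -1.5) does not reach this height (z outside [5.5, 13.5]); After the difference (first − rest): none of the subtracted shapes is present at this height, so that combined region is unchanged — area = 592.00 mm²; (whole slice rotated 85° about Z — lengths, areas and connectivity unchanged). At z = 5.7: the cube is present — its section is the full 26×9.5 rectangle (area 247.00 mm²); the cylinder at (-0.5, 6.5) does not reach this height (z outside [0.5, 5]); Taking the union: only the 26×9.5 cube is present, so the union is just that shape — area = 247.00 mm²; the cube at (11.5, -1.5) is present — its section is the full 24.5×6 rectangle (area 147.00 mm²); Subtracting the remaining from the first: starting from the result so far (247.00 mm²), the 24.5×6 cube at (11.5, -1.5) partially overlaps it — only the 65.25 mm² overlap (of its 147.00 mm²) is removed, clipping the outline — area = 181.75 mm²; (rotated 85° about Z; rotation is an isometry so areas/perimeters/island counts are preserved). Checking containment: the cross-section at z = 5.7 is a subset of the cross-section at z = 4.8.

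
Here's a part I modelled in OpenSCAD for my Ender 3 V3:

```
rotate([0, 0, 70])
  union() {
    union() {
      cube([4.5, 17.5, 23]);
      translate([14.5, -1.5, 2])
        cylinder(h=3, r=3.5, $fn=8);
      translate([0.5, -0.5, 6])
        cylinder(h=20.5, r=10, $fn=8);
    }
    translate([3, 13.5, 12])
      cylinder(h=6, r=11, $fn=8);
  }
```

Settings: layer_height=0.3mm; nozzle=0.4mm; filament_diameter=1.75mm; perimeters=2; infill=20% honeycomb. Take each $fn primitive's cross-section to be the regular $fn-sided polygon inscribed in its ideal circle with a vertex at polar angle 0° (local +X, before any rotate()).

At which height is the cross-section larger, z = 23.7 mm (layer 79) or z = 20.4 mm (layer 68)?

Layer 79 (z = 23.7): the cube is not intersected at this z (z outside [0, 23]); the cylinder at (14.5, -1.5) is not intersected at this z (z outside [2, 5]); the r=10 cylinder at (0.5, -0.5) gives a regular 8-gon of circumradius 10 (constant along its height) (area = (8/2)·10.000²·sin(360°/8) = 282.84 mm²); Taking the union: only the r=10 cylinder at (0.5, -0.5) is present, so the union is just that shape — area = 282.84 mm²; the cylinder at (3, 13.5) does not reach this height (z outside [12, 18]); Taking the union: only that combined region is present, so the union is just that shape — area = 282.84 mm²; (rotated 70° about Z; rotation is an isometry so areas/perimeters/island counts are preserved). So its area = 282.84 mm². Layer 68 (z = 20.4): the cube is present — its section is the full 4.5×17.5 rectangle (area 78.75 mm²); the cylinder at (14.5, -1.5) is not intersected at this z (z outside [2, 5]); the r=10 cylinder at (0.5, -0.5) gives a regular 8-gon of circumradius 10 (constant along its height) (area = (8/2)·10.000²·sin(360°/8) = 282.84 mm²); Taking the union: the regions partially overlap — summed areas 361.59 mm² minus the doubly-counted overlap 39.38 mm² gives 322.21 mm² — area = 322.21 mm²; the cylinder at (3, 13.5) does not reach this height (z outside [12, 18]); Combining (union): only that combined region is present, so the union is just that shape — area = 322.21 mm²; (whole slice rotated 70° about Z — lengths, areas and connectivity unchanged). So its area = 322.21 mm². Layer 68 is larger (322.21 vs 282.84 mm²).

layer 68 (z = 20.4 mm)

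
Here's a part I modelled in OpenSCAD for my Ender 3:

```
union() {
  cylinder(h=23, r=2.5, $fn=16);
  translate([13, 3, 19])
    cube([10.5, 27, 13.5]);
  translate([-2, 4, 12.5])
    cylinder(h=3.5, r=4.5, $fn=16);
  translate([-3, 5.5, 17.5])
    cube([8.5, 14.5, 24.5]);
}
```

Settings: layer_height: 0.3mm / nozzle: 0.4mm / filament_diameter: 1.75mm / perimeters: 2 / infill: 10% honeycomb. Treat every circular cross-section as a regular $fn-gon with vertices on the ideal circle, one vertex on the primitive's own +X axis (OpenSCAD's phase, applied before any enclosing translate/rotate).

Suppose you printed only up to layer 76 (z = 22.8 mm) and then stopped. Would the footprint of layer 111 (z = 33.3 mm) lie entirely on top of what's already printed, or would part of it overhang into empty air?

entirely on top

Compare the two slices. At z = 22.8: the r=2.5 cylinder gives a regular 16-gon of circumradius 2.5 (constant along its height) (area = (16/2)·2.500²·sin(360°/16) = 19.13 mm²); the cube at (13, 3) (footprint 10.5×27) is included at this height (area 283.50 mm²); the cylinder at (-2, 4) is absent (z outside [12.5, 16]); the cube at (-3, 5.5) is present — its section is the full 8.5×14.5 rectangle (area 123.25 mm²); Combining (union): the 3 present regions are separate (no shared area or edge), so areas and boundary lengths simply add and each stays a separate island — area = 425.88 mm². At z = 33.3: the cylinder is not intersected at this z (z outside [0, 23]); the cube at (13, 3) is not intersected at this z (z outside [19, 32.5]); the cylinder at (-2, 4) is not intersected at this z (z outside [12.5, 16]); the cube at (-3, 5.5) (footprint 8.5×14.5) is included at this height (area 123.25 mm²); Merging all regions: only the 8.5×14.5 cube at (-3, 5.5) is present, so the union is just that shape — area = 123.25 mm². Checking containment: the cross-section at z = 33.3 is a subset of the cross-section at z = 22.8.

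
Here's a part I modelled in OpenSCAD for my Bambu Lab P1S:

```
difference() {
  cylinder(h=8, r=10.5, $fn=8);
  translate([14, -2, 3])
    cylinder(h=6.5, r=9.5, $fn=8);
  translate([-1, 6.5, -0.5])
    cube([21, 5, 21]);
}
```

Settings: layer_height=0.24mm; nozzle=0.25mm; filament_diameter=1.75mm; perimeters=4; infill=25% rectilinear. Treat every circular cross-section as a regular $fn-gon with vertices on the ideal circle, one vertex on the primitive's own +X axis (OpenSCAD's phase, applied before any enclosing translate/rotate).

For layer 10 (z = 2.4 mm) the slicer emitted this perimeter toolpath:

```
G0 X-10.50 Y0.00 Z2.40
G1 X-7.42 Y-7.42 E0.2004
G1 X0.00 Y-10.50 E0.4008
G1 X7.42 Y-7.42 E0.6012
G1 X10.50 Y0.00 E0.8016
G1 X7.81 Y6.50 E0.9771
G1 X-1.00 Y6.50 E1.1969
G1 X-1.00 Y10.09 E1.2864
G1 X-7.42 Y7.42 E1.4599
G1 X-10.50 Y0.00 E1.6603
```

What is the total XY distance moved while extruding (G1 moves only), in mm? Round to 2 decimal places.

Sum the Euclidean lengths of each G1 segment: total = 66.56 mm.

66.56 mm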